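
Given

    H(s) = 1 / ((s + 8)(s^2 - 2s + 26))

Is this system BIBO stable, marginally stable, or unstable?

The poles can be read from the denominator factors: s = -8, 1 + 5j, 1 - 5j.
Since the pole(s) at s = 1 ± 5j lie in the right half-plane, the system is unstable.

unstable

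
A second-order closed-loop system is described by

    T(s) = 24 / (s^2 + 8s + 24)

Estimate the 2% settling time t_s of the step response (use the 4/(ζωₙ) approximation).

t_s ≈ 1 s

Comparing s^2 + 8s + 24 to s^2 + 2ζωₙs + ωₙ²: ωₙ = √24 ≈ 4.899 rad/s and ζ = 8/(2·√24) ≈ 0.8165.
ζωₙ = 8/2 = 4, so t_s ≈ 4/(ζωₙ) = 4/4 = 1 s.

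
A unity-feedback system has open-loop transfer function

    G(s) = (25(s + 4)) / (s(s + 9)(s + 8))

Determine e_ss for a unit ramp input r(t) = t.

e_ss = 0.7200

G(s) has one pole at the origin.
This is a Type 1 system. Kv = lim_{s→0} s·G(s) = 100/72 = 25/18.
e_ss = 1/Kv = 1/(25/18) = 18/25 ≈ 0.7200.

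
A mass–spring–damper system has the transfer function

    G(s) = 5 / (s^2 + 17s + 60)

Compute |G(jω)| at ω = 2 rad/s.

Substitute s = j2: numerator = 5, denominator = 56 + j34.
|G(j2)| = |5| / |56 + j34| = 5 / 65.513 ≈ 0.07632.

|G(j2)| ≈ 0.07632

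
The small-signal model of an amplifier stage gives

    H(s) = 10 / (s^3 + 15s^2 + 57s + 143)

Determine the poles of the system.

s = -2 + 3j, -2 - 3j, -11

The poles are the roots of the denominator s^3 + 15s^2 + 57s + 143 = 0.
Trying s = -11: the polynomial evaluates to 0, so (s + 11) is a factor.
Dividing out leaves s^2 + 4s + 13 = 0.
The quadratic formula then gives s = -2 ± 3j.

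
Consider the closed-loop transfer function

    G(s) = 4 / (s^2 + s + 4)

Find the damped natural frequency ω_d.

Comparing s^2 + s + 4 to s^2 + 2ζωₙs + ωₙ²: ωₙ = 2 rad/s and ζ = 1/(2·2) = 0.25.
ζωₙ = 1/2 = 0.5, so ω_d = ωₙ√(1−ζ²) = √(ωₙ² − (ζωₙ)²) = √(4 − 0.5²) = √3.75 ≈ 1.936 rad/s.

ω_d ≈ 1.936 rad/s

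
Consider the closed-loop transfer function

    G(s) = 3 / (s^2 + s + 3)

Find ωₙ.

ωₙ ≈ 1.732 rad/s

Compare the denominator to the standard form s^2 + 2ζωₙs + ωₙ².
ωₙ² = 3, so ωₙ = √3 ≈ 1.732 rad/s.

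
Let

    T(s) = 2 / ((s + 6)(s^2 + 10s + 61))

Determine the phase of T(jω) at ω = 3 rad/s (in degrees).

At s = j3: numerator = 2, denominator = 222 + j336.
∠T = ∠num − ∠den = 0° − (56.547°) = -56.55°.

∠T(j3) ≈ -56.55°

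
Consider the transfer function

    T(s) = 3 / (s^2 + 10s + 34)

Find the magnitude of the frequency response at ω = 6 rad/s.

|T(j6)| ≈ 0.04997

Substitute s = j6: numerator = 3, denominator = -2 + j60.
|T(j6)| = |3| / |-2 + j60| = 3 / 60.033 ≈ 0.04997.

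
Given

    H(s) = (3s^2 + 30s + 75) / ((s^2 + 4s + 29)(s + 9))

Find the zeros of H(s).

Set the numerator to zero: 3s^2 + 30s + 75 = 0, i.e. 3·(s^2 + 10s + 25) = 0.
Factoring: (s + 5)^2 = 0.

s = -5, -5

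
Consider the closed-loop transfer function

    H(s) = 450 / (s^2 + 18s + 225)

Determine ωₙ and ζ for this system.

ωₙ = 15 rad/s, ζ = 0.6

Compare the denominator to the standard form s^2 + 2ζωₙs + ωₙ².
ωₙ² = 225, so ωₙ = 15 rad/s.
2ζωₙ = 18, so ζ = 18/(2·15) = 0.6.
With ζ = 0.6 the response is underdamped.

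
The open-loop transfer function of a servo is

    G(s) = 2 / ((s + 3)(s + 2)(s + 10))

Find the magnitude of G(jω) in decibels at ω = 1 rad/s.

Substitute s = j1: numerator = 2, denominator = 45 + j55.
|G(j1)| = |2| / |45 + j55| = 2 / 71.063 ≈ 0.02814.
In decibels: 20·log₁₀(0.02814) ≈ -31.0 dB.

|G(j1)|_dB ≈ -31.0 dB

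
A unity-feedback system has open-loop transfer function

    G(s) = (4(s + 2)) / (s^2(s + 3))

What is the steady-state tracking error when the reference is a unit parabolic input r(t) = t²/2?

e_ss = 0.3750

G(s) has 2 poles at the origin.
This is a Type 2 system. Ka = lim_{s→0} s^2·G(s) = 8/3.
e_ss = 1/Ka = 1/(8/3) = 3/8 ≈ 0.3750.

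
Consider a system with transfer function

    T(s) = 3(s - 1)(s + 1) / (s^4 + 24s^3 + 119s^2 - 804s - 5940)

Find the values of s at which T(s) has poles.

s = 6, -9, -10, -11

The poles are the roots of the denominator s^4 + 24s^3 + 119s^2 - 804s - 5940 = 0.
Trying s = 6: the polynomial evaluates to 0, so (s - 6) is a factor.
Dividing out leaves s^3 + 30s^2 + 299s + 990 = 0.
This factors further as (s + 9)(s + 10)(s + 11) = 0.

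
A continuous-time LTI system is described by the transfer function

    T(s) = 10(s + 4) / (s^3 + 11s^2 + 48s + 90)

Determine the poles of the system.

s = -3 ± 3j, -5

The poles are the roots of the denominator s^3 + 11s^2 + 48s + 90 = 0.
Trying s = -5: the polynomial evaluates to 0, so (s + 5) is a factor.
Dividing out leaves s^2 + 6s + 18 = 0.
The quadratic formula then gives s = -3 ± 3j.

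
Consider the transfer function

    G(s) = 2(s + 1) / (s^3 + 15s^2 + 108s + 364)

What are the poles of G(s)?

s = -4 ± 6j, -7

The poles are the roots of the denominator s^3 + 15s^2 + 108s + 364 = 0.
Trying s = -7: the polynomial evaluates to 0, so (s + 7) is a factor.
Dividing out leaves s^2 + 8s + 52 = 0.
The quadratic formula then gives s = -4 ± 6j.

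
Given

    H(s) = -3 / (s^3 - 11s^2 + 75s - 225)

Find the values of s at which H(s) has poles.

The poles are the roots of the denominator s^3 - 11s^2 + 75s - 225 = 0.
Trying s = 5: the polynomial evaluates to 0, so (s - 5) is a factor.
Dividing out leaves s^2 - 6s + 45 = 0.
The quadratic formula then gives s = 3 ± 6j.

s = 3 ± 6j, 5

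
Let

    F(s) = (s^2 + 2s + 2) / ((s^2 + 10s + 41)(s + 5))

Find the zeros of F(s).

Set the numerator to zero: s^2 + 2s + 2 = 0.
Factoring: (s^2 + 2s + 2) = 0.

s = -1 + j, -1 - j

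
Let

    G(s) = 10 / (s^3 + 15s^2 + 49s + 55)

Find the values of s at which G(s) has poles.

The poles are the roots of the denominator s^3 + 15s^2 + 49s + 55 = 0.
Trying s = -11: the polynomial evaluates to 0, so (s + 11) is a factor.
Dividing out leaves s^2 + 4s + 5 = 0.
The quadratic formula then gives s = -2 ± 1j.

s = -2 ± j, -11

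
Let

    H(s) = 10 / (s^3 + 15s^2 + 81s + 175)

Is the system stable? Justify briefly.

The denominator s^3 + 15s^2 + 81s + 175 factors as (s^2 + 8s + 25)(s + 7), giving poles at s = -4 ± 3j, -7.
Since all poles lie strictly in the left half-plane, the system is stable.

stable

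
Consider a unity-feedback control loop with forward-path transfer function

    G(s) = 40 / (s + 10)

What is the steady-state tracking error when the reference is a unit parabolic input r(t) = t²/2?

e_ss = ∞

G(s) has no poles at the origin.
This is a Type 0 system; Ka = lim_{s→0} s^2·G(s) = 0, so the steady-state error for a parabola input is infinite.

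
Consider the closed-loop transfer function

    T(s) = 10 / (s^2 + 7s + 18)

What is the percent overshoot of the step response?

%OS ≈ 1.02%

Comparing s^2 + 7s + 18 to s^2 + 2ζωₙs + ωₙ²: ωₙ = √18 ≈ 4.243 rad/s and ζ = 7/(2·√18) ≈ 0.8250.
%OS = 100·exp(−πζ/√(1−ζ²)) = 100·exp(−π·0.8250/√(1−0.8250²)) ≈ 1.02%.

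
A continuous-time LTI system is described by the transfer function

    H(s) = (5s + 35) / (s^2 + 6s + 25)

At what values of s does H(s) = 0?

s = -7

Set the numerator to zero: 5s + 35 = 0, i.e. 5·(s + 7) = 0.
So s = -7.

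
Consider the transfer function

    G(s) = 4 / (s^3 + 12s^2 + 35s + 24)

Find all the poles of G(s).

s = -3, -8, -1

The poles are the roots of the denominator s^3 + 12s^2 + 35s + 24 = 0.
Trying s = -3: the polynomial evaluates to 0, so (s + 3) is a factor.
Dividing out leaves s^2 + 9s + 8 = 0.
Factoring the quadratic: (s + 8)(s + 1) = 0.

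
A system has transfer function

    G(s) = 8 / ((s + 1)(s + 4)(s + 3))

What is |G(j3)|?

|G(j3)| ≈ 0.1193

Substitute s = j3: numerator = 8, denominator = -60 + j30.
|G(j3)| = |8| / |-60 + j30| = 8 / 67.082 ≈ 0.1193.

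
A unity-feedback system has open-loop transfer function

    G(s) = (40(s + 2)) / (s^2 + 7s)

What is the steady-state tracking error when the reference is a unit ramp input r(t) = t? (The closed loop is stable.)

G(s) has one pole at the origin.
This is a Type 1 system. Kv = lim_{s→0} s·G(s) = 80/7.
e_ss = 1/Kv = 1/(80/7) = 7/80 ≈ 0.08750.

e_ss = 0.08750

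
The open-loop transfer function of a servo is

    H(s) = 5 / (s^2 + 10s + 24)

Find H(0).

H(0) = 5/24 ≈ 0.2083

Set s = 0: H(0) = (5) / (24) = 5/24.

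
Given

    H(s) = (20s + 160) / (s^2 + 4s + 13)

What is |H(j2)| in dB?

Substitute s = j2: numerator = 160 + j40, denominator = 9 + j8.
|H(j2)| = |160 + j40| / |9 + j8| = 164.92 / 12.042 ≈ 13.70.
In decibels: 20·log₁₀(13.70) ≈ 22.7 dB.

|H(j2)|_dB ≈ 22.7 dB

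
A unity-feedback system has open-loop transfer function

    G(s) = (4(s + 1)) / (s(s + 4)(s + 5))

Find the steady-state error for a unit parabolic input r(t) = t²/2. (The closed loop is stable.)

G(s) has one pole at the origin.
This is a Type 1 system; Ka = lim_{s→0} s^2·G(s) = 0, so the steady-state error for a parabola input is infinite.

e_ss = ∞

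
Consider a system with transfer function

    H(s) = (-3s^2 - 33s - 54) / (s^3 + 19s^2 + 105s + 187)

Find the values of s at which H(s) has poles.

The poles are the roots of the denominator s^3 + 19s^2 + 105s + 187 = 0.
Trying s = -11: the polynomial evaluates to 0, so (s + 11) is a factor.
Dividing out leaves s^2 + 8s + 17 = 0.
The quadratic formula then gives s = -4 ± 1j.

s = -4 ± j, -11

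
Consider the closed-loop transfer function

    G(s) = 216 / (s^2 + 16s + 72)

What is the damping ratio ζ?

ζ ≈ 0.9428

Compare the denominator to the standard form s^2 + 2ζωₙs + ωₙ².
ωₙ² = 72, so ωₙ = √72 ≈ 8.485 rad/s.
2ζωₙ = 16, so ζ = 16/(2·√72) ≈ 0.9428.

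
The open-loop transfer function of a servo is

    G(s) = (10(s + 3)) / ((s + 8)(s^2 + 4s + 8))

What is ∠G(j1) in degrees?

At s = j1: numerator = 30 + j10, denominator = 52 + j39.
∠G = ∠num − ∠den = 18.435° − (36.870°) = -18.43°.

∠G(j1) ≈ -18.43°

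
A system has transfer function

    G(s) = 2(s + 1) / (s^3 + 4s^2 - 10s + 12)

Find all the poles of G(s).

s = 1 ± j, -6

The poles are the roots of the denominator s^3 + 4s^2 - 10s + 12 = 0.
Trying s = -6: the polynomial evaluates to 0, so (s + 6) is a factor.
Dividing out leaves s^2 - 2s + 2 = 0.
The quadratic formula then gives s = 1 ± 1j.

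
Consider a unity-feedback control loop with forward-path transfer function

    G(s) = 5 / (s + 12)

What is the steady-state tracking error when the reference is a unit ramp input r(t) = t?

G(s) has no poles at the origin.
This is a Type 0 system; Kv = lim_{s→0} s·G(s) = 0, so the steady-state error for a ramp input is infinite.

e_ss = ∞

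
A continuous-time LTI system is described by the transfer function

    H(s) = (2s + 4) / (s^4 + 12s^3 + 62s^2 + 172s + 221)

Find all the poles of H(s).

The poles are the roots of the denominator s^4 + 12s^3 + 62s^2 + 172s + 221 = 0.
No real roots exist; factor into two real quadratics: (s^2 + 4s + 13)(s^2 + 8s + 17) = 0.
Each quadratic gives a conjugate pair via the quadratic formula.

s = -2 ± 3j, -4 ± j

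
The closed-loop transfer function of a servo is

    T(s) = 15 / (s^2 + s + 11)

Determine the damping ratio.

ζ ≈ 0.1508

Compare the denominator to the standard form s^2 + 2ζωₙs + ωₙ².
ωₙ² = 11, so ωₙ = √11 ≈ 3.317 rad/s.
2ζωₙ = 1, so ζ = 1/(2·√11) ≈ 0.1508.
With ζ = 0.1508 the response is underdamped.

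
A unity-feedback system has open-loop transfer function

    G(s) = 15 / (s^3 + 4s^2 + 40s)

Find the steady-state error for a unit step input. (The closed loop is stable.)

G(s) has one pole at the origin.
This is a Type 1 system; for a step input the steady-state error is zero.

e_ss = 0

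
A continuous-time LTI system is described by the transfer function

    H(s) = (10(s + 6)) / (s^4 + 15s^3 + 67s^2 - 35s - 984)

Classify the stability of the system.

The denominator s^4 + 15s^3 + 67s^2 - 35s - 984 factors as (s^2 + 10s + 41)(s - 3)(s + 8), giving poles at s = -5 ± 4j, 3, -8.
Since the pole(s) at s = 3 lie in the right half-plane, the system is unstable.

unstable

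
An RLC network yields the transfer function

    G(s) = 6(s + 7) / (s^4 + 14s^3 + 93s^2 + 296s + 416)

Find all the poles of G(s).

s = -4 ± 4j, -3 ± 2j

The poles are the roots of the denominator s^4 + 14s^3 + 93s^2 + 296s + 416 = 0.
No real roots exist; factor into two real quadratics: (s^2 + 8s + 32)(s^2 + 6s + 13) = 0.
Each quadratic gives a conjugate pair via the quadratic formula.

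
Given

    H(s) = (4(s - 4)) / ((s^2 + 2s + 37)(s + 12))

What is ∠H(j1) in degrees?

∠H(j1) ≈ 158.0°

At s = j1: numerator = -16 + j4, denominator = 430 + j60.
∠H = ∠num − ∠den = 165.96° − (7.9435°) = 158.0°.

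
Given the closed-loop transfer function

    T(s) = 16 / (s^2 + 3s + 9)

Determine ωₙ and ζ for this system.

Compare the denominator to the standard form s^2 + 2ζωₙs + ωₙ².
ωₙ² = 9, so ωₙ = 3 rad/s.
2ζωₙ = 3, so ζ = 3/(2·3) = 0.5.

ωₙ = 3 rad/s, ζ = 0.5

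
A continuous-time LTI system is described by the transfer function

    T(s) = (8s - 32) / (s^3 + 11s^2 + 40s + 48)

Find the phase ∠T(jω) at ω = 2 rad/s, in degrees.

At s = j2: numerator = -32 + j16, denominator = 4 + j72.
∠T = ∠num − ∠den = 153.43° − (86.820°) = 66.61°.

∠T(j2) ≈ 66.61°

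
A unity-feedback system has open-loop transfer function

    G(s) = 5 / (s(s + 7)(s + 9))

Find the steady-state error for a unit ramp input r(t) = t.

G(s) has one pole at the origin.
This is a Type 1 system. Kv = lim_{s→0} s·G(s) = 5/63.
e_ss = 1/Kv = 1/(5/63) = 63/5 ≈ 12.60.

e_ss = 12.60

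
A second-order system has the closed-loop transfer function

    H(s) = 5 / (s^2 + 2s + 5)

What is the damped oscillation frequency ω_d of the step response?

ω_d = 2 rad/s

Comparing s^2 + 2s + 5 to s^2 + 2ζωₙs + ωₙ²: ωₙ = √5 ≈ 2.236 rad/s and ζ = 2/(2·√5) ≈ 0.4472.
ζωₙ = 2/2 = 1, so ω_d = ωₙ√(1−ζ²) = √(ωₙ² − (ζωₙ)²) = √(5 − 1²) = √4 = 2 rad/s.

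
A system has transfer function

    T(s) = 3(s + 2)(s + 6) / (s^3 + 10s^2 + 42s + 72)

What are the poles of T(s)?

s = -3 + 3j, -3 - 3j, -4

The poles are the roots of the denominator s^3 + 10s^2 + 42s + 72 = 0.
Trying s = -4: the polynomial evaluates to 0, so (s + 4) is a factor.
Dividing out leaves s^2 + 6s + 18 = 0.
The quadratic formula then gives s = -3 ± 3j.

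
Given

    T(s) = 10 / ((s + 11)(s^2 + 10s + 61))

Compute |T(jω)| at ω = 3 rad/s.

|T(j3)| ≈ 0.01461

Substitute s = j3: numerator = 10, denominator = 482 + j486.
|T(j3)| = |10| / |482 + j486| = 10 / 684.49 ≈ 0.01461.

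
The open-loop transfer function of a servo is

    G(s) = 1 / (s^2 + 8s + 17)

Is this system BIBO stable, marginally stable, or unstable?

The denominator s^2 + 8s + 17 factors as (s^2 + 8s + 17), giving poles at s = -4 + j, -4 - j.
Since all poles lie strictly in the left half-plane, the system is stable.

stable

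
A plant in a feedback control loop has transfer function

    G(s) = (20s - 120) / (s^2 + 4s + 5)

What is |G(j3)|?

|G(j3)| ≈ 10.61

Substitute s = j3: numerator = -120 + j60, denominator = -4 + j12.
|G(j3)| = |-120 + j60| / |-4 + j12| = 134.16 / 12.649 ≈ 10.61.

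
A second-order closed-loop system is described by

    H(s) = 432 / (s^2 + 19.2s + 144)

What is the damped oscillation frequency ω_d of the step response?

ω_d = 7.200 rad/s

Comparing s^2 + 19.2s + 144 to s^2 + 2ζωₙs + ωₙ²: ωₙ = 12 rad/s and ζ = 19.2/(2·12) = 0.8.
ζωₙ = 19.2/2 = 9.6, so ω_d = ωₙ√(1−ζ²) = √(ωₙ² − (ζωₙ)²) = √(144 − 9.6²) = √51.84 = 7.200 rad/s.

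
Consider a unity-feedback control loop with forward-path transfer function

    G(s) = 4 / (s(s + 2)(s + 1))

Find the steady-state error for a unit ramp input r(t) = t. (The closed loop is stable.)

e_ss = 0.5000

G(s) has one pole at the origin.
This is a Type 1 system. Kv = lim_{s→0} s·G(s) = 4/2 = 2.
e_ss = 1/Kv = 1/(2) = 1/2 ≈ 0.5000.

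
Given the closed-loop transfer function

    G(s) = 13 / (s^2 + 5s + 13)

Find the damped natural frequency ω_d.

ω_d ≈ 2.598 rad/s

Comparing s^2 + 5s + 13 to s^2 + 2ζωₙs + ωₙ²: ωₙ = √13 ≈ 3.606 rad/s and ζ = 5/(2·√13) ≈ 0.6934.
ζωₙ = 5/2 = 2.5, so ω_d = ωₙ√(1−ζ²) = √(ωₙ² − (ζωₙ)²) = √(13 − 2.5²) = √6.75 ≈ 2.598 rad/s.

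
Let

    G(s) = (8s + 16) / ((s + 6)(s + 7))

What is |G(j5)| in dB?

Substitute s = j5: numerator = 16 + j40, denominator = 17 + j65.
|G(j5)| = |16 + j40| / |17 + j65| = 43.081 / 67.186 ≈ 0.6412.
In decibels: 20·log₁₀(0.6412) ≈ -3.86 dB.

|G(j5)|_dB ≈ -3.86 dB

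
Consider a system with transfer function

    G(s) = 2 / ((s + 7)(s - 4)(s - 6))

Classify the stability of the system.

The poles can be read from the denominator factors: s = -7, 4, 6.
Since the pole(s) at s = 4, 6 lie in the right half-plane, the system is unstable.

unstable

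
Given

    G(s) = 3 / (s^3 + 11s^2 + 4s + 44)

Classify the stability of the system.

The denominator s^3 + 11s^2 + 4s + 44 factors as (s^2 + 4)(s + 11), giving poles at s = 2j, -2j, -11.
Since the simple pole(s) at s = ±2j lie on the jω-axis with none in the right half-plane, the system is marginally stable.

marginally stable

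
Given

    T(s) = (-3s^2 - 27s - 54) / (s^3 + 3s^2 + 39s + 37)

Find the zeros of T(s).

Set the numerator to zero: -3s^2 - 27s - 54 = 0, i.e. -3·(s^2 + 9s + 18) = 0.
Factoring: (s + 6)(s + 3) = 0.

s = -6, -3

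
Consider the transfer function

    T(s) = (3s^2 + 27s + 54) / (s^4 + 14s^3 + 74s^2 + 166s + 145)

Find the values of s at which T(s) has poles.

s = -2 + j, -2 - j, -5 + 2j, -5 - 2j

The poles are the roots of the denominator s^4 + 14s^3 + 74s^2 + 166s + 145 = 0.
No real roots exist; factor into two real quadratics: (s^2 + 4s + 5)(s^2 + 10s + 29) = 0.
Each quadratic gives a conjugate pair via the quadratic formula.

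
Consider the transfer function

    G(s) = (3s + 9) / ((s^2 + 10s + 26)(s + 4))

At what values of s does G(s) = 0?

Set the numerator to zero: 3s + 9 = 0, i.e. 3·(s + 3) = 0.
So s = -3.

s = -3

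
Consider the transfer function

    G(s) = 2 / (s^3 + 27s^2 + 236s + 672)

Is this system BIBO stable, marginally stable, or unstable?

The denominator s^3 + 27s^2 + 236s + 672 factors as (s + 12)(s + 7)(s + 8), giving poles at s = -12, -7, -8.
Since all poles lie strictly in the left half-plane, the system is stable.

stable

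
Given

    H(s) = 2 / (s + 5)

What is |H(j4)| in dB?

Substitute s = j4: numerator = 2, denominator = 5 + j4.
|H(j4)| = |2| / |5 + j4| = 2 / 6.4031 ≈ 0.3123.
In decibels: 20·log₁₀(0.3123) ≈ -10.1 dB.

|H(j4)|_dB ≈ -10.1 dB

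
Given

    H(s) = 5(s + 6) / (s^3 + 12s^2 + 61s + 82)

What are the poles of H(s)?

The poles are the roots of the denominator s^3 + 12s^2 + 61s + 82 = 0.
Trying s = -2: the polynomial evaluates to 0, so (s + 2) is a factor.
Dividing out leaves s^2 + 10s + 41 = 0.
The quadratic formula then gives s = -5 ± 4j.

s = -2, -5 ± 4j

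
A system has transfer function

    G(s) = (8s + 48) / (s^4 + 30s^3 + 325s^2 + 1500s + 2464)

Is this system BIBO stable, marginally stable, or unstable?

stable

The denominator s^4 + 30s^3 + 325s^2 + 1500s + 2464 factors as (s + 11)(s + 8)(s + 7)(s + 4), giving poles at s = -11, -8, -7, -4.
Since all poles lie strictly in the left half-plane, the system is stable.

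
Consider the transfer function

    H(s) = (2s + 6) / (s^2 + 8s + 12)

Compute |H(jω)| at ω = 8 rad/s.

|H(j8)| ≈ 0.2072

Substitute s = j8: numerator = 6 + j16, denominator = -52 + j64.
|H(j8)| = |6 + j16| / |-52 + j64| = 17.088 / 82.462 ≈ 0.2072.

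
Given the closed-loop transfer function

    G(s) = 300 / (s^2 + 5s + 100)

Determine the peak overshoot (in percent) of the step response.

Comparing s^2 + 5s + 100 to s^2 + 2ζωₙs + ωₙ²: ωₙ = 10 rad/s and ζ = 5/(2·10) = 0.25.
%OS = 100·exp(−πζ/√(1−ζ²)) = 100·exp(−π·0.25/√(1−0.25²)) ≈ 44.4%.

%OS ≈ 44.4%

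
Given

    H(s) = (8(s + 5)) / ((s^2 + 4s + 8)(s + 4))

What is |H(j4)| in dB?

Substitute s = j4: numerator = 40 + j32, denominator = -96 + j32.
|H(j4)| = |40 + j32| / |-96 + j32| = 51.225 / 101.19 ≈ 0.5062.
In decibels: 20·log₁₀(0.5062) ≈ -5.91 dB.

|H(j4)|_dB ≈ -5.91 dB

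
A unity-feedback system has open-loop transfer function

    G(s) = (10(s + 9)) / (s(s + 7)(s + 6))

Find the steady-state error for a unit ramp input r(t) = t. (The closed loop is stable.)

e_ss = 0.4667

G(s) has one pole at the origin.
This is a Type 1 system. Kv = lim_{s→0} s·G(s) = 90/42 = 15/7.
e_ss = 1/Kv = 1/(15/7) = 7/15 ≈ 0.4667.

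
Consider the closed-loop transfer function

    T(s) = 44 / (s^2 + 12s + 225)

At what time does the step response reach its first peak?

Comparing s^2 + 12s + 225 to s^2 + 2ζωₙs + ωₙ²: ωₙ = 15 rad/s and ζ = 12/(2·15) = 0.4.
ζωₙ = 12/2 = 6, so ω_d = ωₙ√(1−ζ²) = √(ωₙ² − (ζωₙ)²) = √(225 − 6²) = √189 ≈ 13.75 rad/s.
t_p = π/ω_d = π/13.75 ≈ 0.2285 s.

t_p ≈ 0.2285 s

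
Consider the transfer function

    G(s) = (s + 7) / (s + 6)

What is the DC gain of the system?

Set s = 0: G(0) = (7) / (6) = 7/6.

G(0) = 7/6 ≈ 1.167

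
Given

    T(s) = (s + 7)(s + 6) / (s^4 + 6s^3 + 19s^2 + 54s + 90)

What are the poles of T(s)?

The poles are the roots of the denominator s^4 + 6s^3 + 19s^2 + 54s + 90 = 0.
No real roots exist; factor into two real quadratics: (s^2 + 9)(s^2 + 6s + 10) = 0.
Each quadratic gives a conjugate pair via the quadratic formula.

s = ±3j, -3 ± j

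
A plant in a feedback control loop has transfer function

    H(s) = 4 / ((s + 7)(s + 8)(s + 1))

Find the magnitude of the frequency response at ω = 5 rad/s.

|H(j5)| ≈ 0.009666

Substitute s = j5: numerator = 4, denominator = -344 + j230.
|H(j5)| = |4| / |-344 + j230| = 4 / 413.81 ≈ 0.009666.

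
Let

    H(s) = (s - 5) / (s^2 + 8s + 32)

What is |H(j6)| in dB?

Substitute s = j6: numerator = -5 + j6, denominator = -4 + j48.
|H(j6)| = |-5 + j6| / |-4 + j48| = 7.8102 / 48.166 ≈ 0.1622.
In decibels: 20·log₁₀(0.1622) ≈ -15.8 dB.

|H(j6)|_dB ≈ -15.8 dB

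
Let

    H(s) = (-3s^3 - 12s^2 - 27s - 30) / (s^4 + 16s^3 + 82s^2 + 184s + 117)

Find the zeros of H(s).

Set the numerator to zero: -3s^3 - 12s^2 - 27s - 30 = 0, i.e. -3·(s^3 + 4s^2 + 9s + 10) = 0.
Factoring: (s^2 + 2s + 5)(s + 2) = 0.

s = -1 ± 2j, -2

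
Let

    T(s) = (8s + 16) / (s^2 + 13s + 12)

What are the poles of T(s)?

s = -1, -12

The poles are the roots of the denominator s^2 + 13s + 12 = 0.
Factoring: (s + 1)(s + 12) = 0, so s = -1 and s = -12.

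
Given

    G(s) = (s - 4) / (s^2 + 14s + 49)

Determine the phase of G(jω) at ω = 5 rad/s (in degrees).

∠G(j5) ≈ 57.58°

At s = j5: numerator = -4 + j5, denominator = 24 + j70.
∠G = ∠num − ∠den = 128.66° − (71.075°) = 57.58°.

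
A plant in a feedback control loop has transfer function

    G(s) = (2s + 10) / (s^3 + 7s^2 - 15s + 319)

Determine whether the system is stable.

The denominator s^3 + 7s^2 - 15s + 319 factors as (s + 11)(s^2 - 4s + 29), giving poles at s = -11, 2 + 5j, 2 - 5j.
Since the pole(s) at s = 2 + 5j, 2 - 5j lie in the right half-plane, the system is unstable.

unstable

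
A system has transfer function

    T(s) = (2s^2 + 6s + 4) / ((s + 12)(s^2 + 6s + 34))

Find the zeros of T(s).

Set the numerator to zero: 2s^2 + 6s + 4 = 0, i.e. 2·(s^2 + 3s + 2) = 0.
Factoring: (s + 1)(s + 2) = 0.

s = -1, -2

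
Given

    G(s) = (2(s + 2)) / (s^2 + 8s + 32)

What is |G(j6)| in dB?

|G(j6)|_dB ≈ -11.6 dB

Substitute s = j6: numerator = 4 + j12, denominator = -4 + j48.
|G(j6)| = |4 + j12| / |-4 + j48| = 12.649 / 48.166 ≈ 0.2626.
In decibels: 20·log₁₀(0.2626) ≈ -11.6 dB.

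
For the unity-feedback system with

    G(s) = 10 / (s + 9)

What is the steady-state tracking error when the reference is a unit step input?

e_ss = 0.4737

G(s) has no poles at the origin.
This is a Type 0 system. Kp = lim_{s→0} G(s) = 10/9.
e_ss = 1/(1 + Kp) = 1/(1 + 10/9) = 9/19 ≈ 0.4737.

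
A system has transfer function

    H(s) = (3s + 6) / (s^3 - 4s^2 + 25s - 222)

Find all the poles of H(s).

s = -1 ± 6j, 6

The poles are the roots of the denominator s^3 - 4s^2 + 25s - 222 = 0.
Trying s = 6: the polynomial evaluates to 0, so (s - 6) is a factor.
Dividing out leaves s^2 + 2s + 37 = 0.
The quadratic formula then gives s = -1 ± 6j.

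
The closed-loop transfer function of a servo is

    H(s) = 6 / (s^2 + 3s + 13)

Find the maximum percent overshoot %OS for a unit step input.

%OS ≈ 23.8%

Comparing s^2 + 3s + 13 to s^2 + 2ζωₙs + ωₙ²: ωₙ = √13 ≈ 3.606 rad/s and ζ = 3/(2·√13) ≈ 0.4160.
%OS = 100·exp(−πζ/√(1−ζ²)) = 100·exp(−π·0.4160/√(1−0.4160²)) ≈ 23.8%.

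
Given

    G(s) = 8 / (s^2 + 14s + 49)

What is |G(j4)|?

Substitute s = j4: numerator = 8, denominator = 33 + j56.
|G(j4)| = |8| / |33 + j56| = 8 / 65 ≈ 0.1231.

|G(j4)| ≈ 0.1231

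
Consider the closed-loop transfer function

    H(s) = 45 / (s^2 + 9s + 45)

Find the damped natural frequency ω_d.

ω_d ≈ 4.975 rad/s

Comparing s^2 + 9s + 45 to s^2 + 2ζωₙs + ωₙ²: ωₙ = √45 ≈ 6.708 rad/s and ζ = 9/(2·√45) ≈ 0.6708.
ζωₙ = 9/2 = 4.5, so ω_d = ωₙ√(1−ζ²) = √(ωₙ² − (ζωₙ)²) = √(45 − 4.5²) = √24.75 ≈ 4.975 rad/s.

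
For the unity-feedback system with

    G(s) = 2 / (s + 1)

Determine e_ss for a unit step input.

e_ss = 0.3333

G(s) has no poles at the origin.
This is a Type 0 system. Kp = lim_{s→0} G(s) = 2/1.
e_ss = 1/(1 + Kp) = 1/(1 + 2) = 1/3 ≈ 0.3333.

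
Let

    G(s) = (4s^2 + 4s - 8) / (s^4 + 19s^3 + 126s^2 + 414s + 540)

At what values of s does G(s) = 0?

Set the numerator to zero: 4s^2 + 4s - 8 = 0, i.e. 4·(s^2 + s - 2) = 0.
Factoring: (s - 1)(s + 2) = 0.

s = 1, -2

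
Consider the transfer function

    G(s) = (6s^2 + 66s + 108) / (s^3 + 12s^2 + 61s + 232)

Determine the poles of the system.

The poles are the roots of the denominator s^3 + 12s^2 + 61s + 232 = 0.
Trying s = -8: the polynomial evaluates to 0, so (s + 8) is a factor.
Dividing out leaves s^2 + 4s + 29 = 0.
The quadratic formula then gives s = -2 ± 5j.

s = -2 + 5j, -2 - 5j, -8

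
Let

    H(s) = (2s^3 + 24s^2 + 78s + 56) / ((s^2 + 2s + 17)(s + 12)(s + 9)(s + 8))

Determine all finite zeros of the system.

s = -4, -7, -1

Set the numerator to zero: 2s^3 + 24s^2 + 78s + 56 = 0, i.e. 2·(s^3 + 12s^2 + 39s + 28) = 0.
Factoring: (s + 4)(s + 7)(s + 1) = 0.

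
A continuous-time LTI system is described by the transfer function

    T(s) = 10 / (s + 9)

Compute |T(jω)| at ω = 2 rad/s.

|T(j2)| ≈ 1.085

Substitute s = j2: numerator = 10, denominator = 9 + j2.
|T(j2)| = |10| / |9 + j2| = 10 / 9.2195 ≈ 1.085.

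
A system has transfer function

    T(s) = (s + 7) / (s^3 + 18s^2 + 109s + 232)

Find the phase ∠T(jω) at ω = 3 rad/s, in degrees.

∠T(j3) ≈ -53.67°

At s = j3: numerator = 7 + j3, denominator = 70 + j300.
∠T = ∠num − ∠den = 23.199° − (76.866°) = -53.67°.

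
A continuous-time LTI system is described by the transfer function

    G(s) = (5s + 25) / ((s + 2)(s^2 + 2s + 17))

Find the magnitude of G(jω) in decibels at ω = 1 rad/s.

|G(j1)|_dB ≈ -3.01 dB

Substitute s = j1: numerator = 25 + j5, denominator = 30 + j20.
|G(j1)| = |25 + j5| / |30 + j20| = 25.495 / 36.056 ≈ 0.7071.
In decibels: 20·log₁₀(0.7071) ≈ -3.01 dB.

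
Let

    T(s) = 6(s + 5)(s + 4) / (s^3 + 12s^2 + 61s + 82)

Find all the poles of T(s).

s = -5 ± 4j, -2

The poles are the roots of the denominator s^3 + 12s^2 + 61s + 82 = 0.
Trying s = -2: the polynomial evaluates to 0, so (s + 2) is a factor.
Dividing out leaves s^2 + 10s + 41 = 0.
The quadratic formula then gives s = -5 ± 4j.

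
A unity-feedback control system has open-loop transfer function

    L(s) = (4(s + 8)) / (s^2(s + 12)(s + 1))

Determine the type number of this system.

The denominator has 2 factors of s at the origin (free integrators), so this is a Type 2 system.

Type 2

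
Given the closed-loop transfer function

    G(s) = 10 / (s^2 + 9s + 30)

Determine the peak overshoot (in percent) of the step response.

%OS ≈ 1.08%

Comparing s^2 + 9s + 30 to s^2 + 2ζωₙs + ωₙ²: ωₙ = √30 ≈ 5.477 rad/s and ζ = 9/(2·√30) ≈ 0.8216.
%OS = 100·exp(−πζ/√(1−ζ²)) = 100·exp(−π·0.8216/√(1−0.8216²)) ≈ 1.08%.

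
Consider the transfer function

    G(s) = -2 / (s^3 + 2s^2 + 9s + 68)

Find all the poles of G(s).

s = -4, 1 + 4j, 1 - 4j

The poles are the roots of the denominator s^3 + 2s^2 + 9s + 68 = 0.
Trying s = -4: the polynomial evaluates to 0, so (s + 4) is a factor.
Dividing out leaves s^2 - 2s + 17 = 0.
The quadratic formula then gives s = 1 ± 4j.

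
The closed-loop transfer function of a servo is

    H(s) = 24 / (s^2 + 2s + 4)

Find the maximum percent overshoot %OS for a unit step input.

%OS ≈ 16.3%

Comparing s^2 + 2s + 4 to s^2 + 2ζωₙs + ωₙ²: ωₙ = 2 rad/s and ζ = 2/(2·2) = 0.5.
%OS = 100·exp(−πζ/√(1−ζ²)) = 100·exp(−π·0.5/√(1−0.5²)) ≈ 16.3%.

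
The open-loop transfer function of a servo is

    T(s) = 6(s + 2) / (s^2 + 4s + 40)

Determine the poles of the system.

The poles are the roots of the denominator s^2 + 4s + 40 = 0.
Using the quadratic formula: s = (-4 ± √(-144))/2 = -2 ± 6j.

s = -2 + 6j, -2 - 6j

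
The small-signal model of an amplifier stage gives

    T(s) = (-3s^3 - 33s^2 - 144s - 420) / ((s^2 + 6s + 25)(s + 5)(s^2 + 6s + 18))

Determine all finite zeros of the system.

Set the numerator to zero: -3s^3 - 33s^2 - 144s - 420 = 0, i.e. -3·(s^3 + 11s^2 + 48s + 140) = 0.
Factoring: (s^2 + 4s + 20)(s + 7) = 0.

s = -2 ± 4j, -7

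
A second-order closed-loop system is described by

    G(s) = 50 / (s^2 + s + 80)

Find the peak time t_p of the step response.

t_p ≈ 0.3518 s

Comparing s^2 + s + 80 to s^2 + 2ζωₙs + ωₙ²: ωₙ = √80 ≈ 8.944 rad/s and ζ = 1/(2·√80) ≈ 0.05590.
ζωₙ = 1/2 = 0.5, so ω_d = ωₙ√(1−ζ²) = √(ωₙ² − (ζωₙ)²) = √(80 − 0.5²) = √79.75 ≈ 8.930 rad/s.
t_p = π/ω_d = π/8.930 ≈ 0.3518 s.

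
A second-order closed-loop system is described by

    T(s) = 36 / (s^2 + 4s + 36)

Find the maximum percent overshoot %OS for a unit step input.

Comparing s^2 + 4s + 36 to s^2 + 2ζωₙs + ωₙ²: ωₙ = 6 rad/s and ζ = 4/(2·6) ≈ 0.3333.
%OS = 100·exp(−πζ/√(1−ζ²)) = 100·exp(−π·0.3333/√(1−0.3333²)) ≈ 32.9%.

%OS ≈ 32.9%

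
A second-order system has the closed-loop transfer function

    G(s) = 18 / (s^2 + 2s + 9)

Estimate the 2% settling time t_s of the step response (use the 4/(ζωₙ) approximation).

Comparing s^2 + 2s + 9 to s^2 + 2ζωₙs + ωₙ²: ωₙ = 3 rad/s and ζ = 2/(2·3) ≈ 0.3333.
ζωₙ = 2/2 = 1, so t_s ≈ 4/(ζωₙ) = 4/1 = 4 s.

t_s ≈ 4 s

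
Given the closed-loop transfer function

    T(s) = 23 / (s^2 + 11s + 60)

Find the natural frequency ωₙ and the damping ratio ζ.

Compare the denominator to the standard form s^2 + 2ζωₙs + ωₙ².
ωₙ² = 60, so ωₙ = √60 ≈ 7.746 rad/s.
2ζωₙ = 11, so ζ = 11/(2·√60) ≈ 0.7100.

ωₙ ≈ 7.746 rad/s, ζ ≈ 0.7100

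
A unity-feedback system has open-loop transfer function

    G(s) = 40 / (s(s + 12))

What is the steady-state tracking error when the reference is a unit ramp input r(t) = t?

e_ss = 0.3000

G(s) has one pole at the origin.
This is a Type 1 system. Kv = lim_{s→0} s·G(s) = 40/12 = 10/3.
e_ss = 1/Kv = 1/(10/3) = 3/10 ≈ 0.3000.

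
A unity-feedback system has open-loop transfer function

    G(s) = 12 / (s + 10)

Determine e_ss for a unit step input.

G(s) has no poles at the origin.
This is a Type 0 system. Kp = lim_{s→0} G(s) = 12/10 = 6/5.
e_ss = 1/(1 + Kp) = 1/(1 + 6/5) = 5/11 ≈ 0.4545.

e_ss = 0.4545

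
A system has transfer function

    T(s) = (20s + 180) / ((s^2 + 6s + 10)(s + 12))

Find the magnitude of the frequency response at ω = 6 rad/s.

|T(j6)| ≈ 0.3631

Substitute s = j6: numerator = 180 + j120, denominator = -528 + j276.
|T(j6)| = |180 + j120| / |-528 + j276| = 216.33 / 595.79 ≈ 0.3631.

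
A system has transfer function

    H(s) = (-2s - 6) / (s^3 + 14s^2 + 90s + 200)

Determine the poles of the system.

s = -5 ± 5j, -4

The poles are the roots of the denominator s^3 + 14s^2 + 90s + 200 = 0.
Trying s = -4: the polynomial evaluates to 0, so (s + 4) is a factor.
Dividing out leaves s^2 + 10s + 50 = 0.
The quadratic formula then gives s = -5 ± 5j.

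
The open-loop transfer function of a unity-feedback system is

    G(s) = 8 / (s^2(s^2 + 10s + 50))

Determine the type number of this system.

Type 2

The denominator has 2 factors of s at the origin (free integrators), so this is a Type 2 system.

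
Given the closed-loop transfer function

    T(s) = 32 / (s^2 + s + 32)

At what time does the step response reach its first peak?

Comparing s^2 + s + 32 to s^2 + 2ζωₙs + ωₙ²: ωₙ = √32 ≈ 5.657 rad/s and ζ = 1/(2·√32) ≈ 0.08839.
ζωₙ = 1/2 = 0.5, so ω_d = ωₙ√(1−ζ²) = √(ωₙ² − (ζωₙ)²) = √(32 − 0.5²) = √31.75 ≈ 5.635 rad/s.
t_p = π/ω_d = π/5.635 ≈ 0.5575 s.

t_p ≈ 0.5575 s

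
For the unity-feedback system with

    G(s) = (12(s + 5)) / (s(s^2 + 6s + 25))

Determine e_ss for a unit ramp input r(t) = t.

G(s) has one pole at the origin.
This is a Type 1 system. Kv = lim_{s→0} s·G(s) = 60/25 = 12/5.
e_ss = 1/Kv = 1/(12/5) = 5/12 ≈ 0.4167.

e_ss = 0.4167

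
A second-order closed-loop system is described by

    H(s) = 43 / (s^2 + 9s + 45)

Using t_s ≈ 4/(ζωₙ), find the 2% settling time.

t_s ≈ 0.8889 s

Comparing s^2 + 9s + 45 to s^2 + 2ζωₙs + ωₙ²: ωₙ = √45 ≈ 6.708 rad/s and ζ = 9/(2·√45) ≈ 0.6708.
ζωₙ = 9/2 = 4.5, so t_s ≈ 4/(ζωₙ) = 4/4.5 ≈ 0.8889 s.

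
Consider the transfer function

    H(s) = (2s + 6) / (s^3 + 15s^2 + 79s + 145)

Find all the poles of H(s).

The poles are the roots of the denominator s^3 + 15s^2 + 79s + 145 = 0.
Trying s = -5: the polynomial evaluates to 0, so (s + 5) is a factor.
Dividing out leaves s^2 + 10s + 29 = 0.
The quadratic formula then gives s = -5 ± 2j.

s = -5 ± 2j, -5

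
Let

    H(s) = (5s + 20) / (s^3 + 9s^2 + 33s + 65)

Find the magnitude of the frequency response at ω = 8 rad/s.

Substitute s = j8: numerator = 20 + j40, denominator = -511 - j248.
|H(j8)| = |20 + j40| / |-511 - j248| = 44.721 / 568.00 ≈ 0.07873.

|H(j8)| ≈ 0.07873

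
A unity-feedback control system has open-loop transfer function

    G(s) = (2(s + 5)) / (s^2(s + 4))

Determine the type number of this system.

The denominator has 2 factors of s at the origin (free integrators), so this is a Type 2 system.

Type 2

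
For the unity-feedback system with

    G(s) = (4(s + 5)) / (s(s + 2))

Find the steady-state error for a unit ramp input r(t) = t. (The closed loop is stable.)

G(s) has one pole at the origin.
This is a Type 1 system. Kv = lim_{s→0} s·G(s) = 20/2 = 10.
e_ss = 1/Kv = 1/(10) = 1/10 ≈ 0.1000.

e_ss = 0.1000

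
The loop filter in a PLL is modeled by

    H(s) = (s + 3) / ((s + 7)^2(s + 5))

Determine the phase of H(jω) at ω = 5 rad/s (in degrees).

∠H(j5) ≈ -57.04°

At s = j5: numerator = 3 + j5, denominator = -230 + j470.
∠H = ∠num − ∠den = 59.036° − (116.08°) = -57.04°.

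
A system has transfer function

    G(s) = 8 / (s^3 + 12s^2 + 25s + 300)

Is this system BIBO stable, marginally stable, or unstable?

The denominator s^3 + 12s^2 + 25s + 300 factors as (s^2 + 25)(s + 12), giving poles at s = 5j, -5j, -12.
Since the simple pole(s) at s = 5j, -5j lie on the jω-axis with none in the right half-plane, the system is marginally stable.

marginally stable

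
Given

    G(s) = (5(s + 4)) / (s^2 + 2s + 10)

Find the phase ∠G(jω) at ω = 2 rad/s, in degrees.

At s = j2: numerator = 20 + j10, denominator = 6 + j4.
∠G = ∠num − ∠den = 26.565° − (33.690°) = -7.125°.

∠G(j2) ≈ -7.125°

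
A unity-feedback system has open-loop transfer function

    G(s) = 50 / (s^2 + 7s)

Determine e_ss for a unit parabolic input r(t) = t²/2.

G(s) has one pole at the origin.
This is a Type 1 system; Ka = lim_{s→0} s^2·G(s) = 0, so the steady-state error for a parabola input is infinite.

e_ss = ∞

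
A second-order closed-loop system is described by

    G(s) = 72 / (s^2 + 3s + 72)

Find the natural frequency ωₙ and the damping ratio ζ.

ωₙ ≈ 8.485 rad/s, ζ ≈ 0.1768

Compare the denominator to the standard form s^2 + 2ζωₙs + ωₙ².
ωₙ² = 72, so ωₙ = √72 ≈ 8.485 rad/s.
2ζωₙ = 3, so ζ = 3/(2·√72) ≈ 0.1768.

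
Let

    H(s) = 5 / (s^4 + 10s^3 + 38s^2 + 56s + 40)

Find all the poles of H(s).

The poles are the roots of the denominator s^4 + 10s^3 + 38s^2 + 56s + 40 = 0.
No real roots exist; factor into two real quadratics: (s^2 + 2s + 2)(s^2 + 8s + 20) = 0.
Each quadratic gives a conjugate pair via the quadratic formula.

s = -1 + j, -1 - j, -4 + 2j, -4 - 2j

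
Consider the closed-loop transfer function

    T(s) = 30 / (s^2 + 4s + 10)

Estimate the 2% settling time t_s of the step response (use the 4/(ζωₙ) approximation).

t_s ≈ 2 s

Comparing s^2 + 4s + 10 to s^2 + 2ζωₙs + ωₙ²: ωₙ = √10 ≈ 3.162 rad/s and ζ = 4/(2·√10) ≈ 0.6325.
ζωₙ = 4/2 = 2, so t_s ≈ 4/(ζωₙ) = 4/2 = 2 s.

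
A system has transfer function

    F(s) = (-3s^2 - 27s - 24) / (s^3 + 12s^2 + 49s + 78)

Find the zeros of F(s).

Set the numerator to zero: -3s^2 - 27s - 24 = 0, i.e. -3·(s^2 + 9s + 8) = 0.
Factoring: (s + 1)(s + 8) = 0.

s = -1, -8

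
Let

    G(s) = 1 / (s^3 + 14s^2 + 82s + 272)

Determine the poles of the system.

s = -3 ± 5j, -8

The poles are the roots of the denominator s^3 + 14s^2 + 82s + 272 = 0.
Trying s = -8: the polynomial evaluates to 0, so (s + 8) is a factor.
Dividing out leaves s^2 + 6s + 34 = 0.
The quadratic formula then gives s = -3 ± 5j.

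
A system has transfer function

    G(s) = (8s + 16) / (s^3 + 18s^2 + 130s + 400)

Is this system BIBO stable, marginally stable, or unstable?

The denominator s^3 + 18s^2 + 130s + 400 factors as (s^2 + 10s + 50)(s + 8), giving poles at s = -5 ± 5j, -8.
Since all poles lie strictly in the left half-plane, the system is stable.

stable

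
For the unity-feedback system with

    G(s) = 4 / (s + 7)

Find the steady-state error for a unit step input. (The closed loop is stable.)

G(s) has no poles at the origin.
This is a Type 0 system. Kp = lim_{s→0} G(s) = 4/7.
e_ss = 1/(1 + Kp) = 1/(1 + 4/7) = 7/11 ≈ 0.6364.

e_ss = 0.6364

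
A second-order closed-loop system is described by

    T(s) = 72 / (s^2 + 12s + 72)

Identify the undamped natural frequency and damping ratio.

ωₙ ≈ 8.485 rad/s, ζ ≈ 0.7071

Compare the denominator to the standard form s^2 + 2ζωₙs + ωₙ².
ωₙ² = 72, so ωₙ = √72 ≈ 8.485 rad/s.
2ζωₙ = 12, so ζ = 12/(2·√72) ≈ 0.7071.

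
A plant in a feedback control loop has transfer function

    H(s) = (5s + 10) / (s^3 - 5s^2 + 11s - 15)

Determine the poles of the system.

The poles are the roots of the denominator s^3 - 5s^2 + 11s - 15 = 0.
Trying s = 3: the polynomial evaluates to 0, so (s - 3) is a factor.
Dividing out leaves s^2 - 2s + 5 = 0.
The quadratic formula then gives s = 1 ± 2j.

s = 1 ± 2j, 3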